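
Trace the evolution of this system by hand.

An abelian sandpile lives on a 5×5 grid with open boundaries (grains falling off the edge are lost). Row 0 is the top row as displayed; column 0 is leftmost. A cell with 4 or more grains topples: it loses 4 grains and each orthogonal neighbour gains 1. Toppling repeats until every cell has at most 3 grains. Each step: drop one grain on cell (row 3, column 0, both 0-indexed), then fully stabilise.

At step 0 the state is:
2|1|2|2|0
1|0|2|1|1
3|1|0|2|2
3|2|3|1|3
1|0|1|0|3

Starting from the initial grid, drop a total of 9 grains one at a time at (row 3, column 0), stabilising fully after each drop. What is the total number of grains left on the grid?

gen 0: 2|1|2|2|0
1|0|2|1|1
3|1|0|2|2
3|2|3|1|3
1|0|1|0|3
gen 1: 2|1|2|2|0
2|0|2|1|1
0|2|0|2|2
1|3|3|1|3
2|0|1|0|3
gen 2: 2|1|2|2|0
2|0|2|1|1
0|2|0|2|2
2|3|3|1|3
2|0|1|0|3
gen 3: 2|1|2|2|0
2|0|2|1|1
0|2|0|2|2
3|3|3|1|3
2|0|1|0|3
gen 4: 2|1|2|2|0
2|0|2|1|1
1|3|1|2|2
1|1|0|2|3
3|1|2|0|3
gen 5: 2|1|2|2|0
2|0|2|1|1
1|3|1|2|2
2|1|0|2|3
3|1|2|0|3
gen 6: 2|1|2|2|0
2|0|2|1|1
1|3|1|2|2
3|1|0|2|3
3|1|2|0|3
gen 7: 2|1|2|2|0
2|0|2|1|1
2|3|1|2|2
1|2|0|2|3
0|2|2|0|3
gen 8: 2|1|2|2|0
2|0|2|1|1
2|3|1|2|2
2|2|0|2|3
0|2|2|0|3
gen 9: 2|1|2|2|0
2|0|2|1|1
2|3|1|2|2
3|2|0|2|3
0|2|2|0|3

40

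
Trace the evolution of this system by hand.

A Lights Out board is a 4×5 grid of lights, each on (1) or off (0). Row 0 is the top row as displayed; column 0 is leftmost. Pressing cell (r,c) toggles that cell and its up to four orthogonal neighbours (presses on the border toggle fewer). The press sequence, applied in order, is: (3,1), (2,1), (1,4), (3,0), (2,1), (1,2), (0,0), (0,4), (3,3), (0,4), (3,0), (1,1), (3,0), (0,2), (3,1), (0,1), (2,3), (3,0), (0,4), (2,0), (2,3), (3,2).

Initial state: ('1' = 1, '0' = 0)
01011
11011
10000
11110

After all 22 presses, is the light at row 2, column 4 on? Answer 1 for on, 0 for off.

1

k=0  01011
11011
10000
11110
k=1  01011
11011
11000
00010
k=2  01011
10011
00100
01010
k=3  01010
10000
00101
01010
k=4  01010
10000
10101
10010
k=5  01010
11000
01001
11010
k=6  01110
10110
01101
11010
k=7  10110
00110
01101
11010
k=8  10101
00111
01101
11010
k=9  10101
00111
01111
11101
k=10  10110
00110
01111
11101
k=11  10110
00110
11111
00101
k=12  11110
11010
10111
00101
k=13  11110
11010
00111
11101
k=14  10000
11110
00111
11101
k=15  10000
11110
01111
00001
k=16  01100
10110
01111
00001
k=17  01100
10100
01000
00011
k=18  01100
10100
11000
11011
k=19  01111
10101
11000
11011
k=20  01111
00101
00000
01011
k=21  01111
00111
00111
01001
k=22  01111
00111
00011
00111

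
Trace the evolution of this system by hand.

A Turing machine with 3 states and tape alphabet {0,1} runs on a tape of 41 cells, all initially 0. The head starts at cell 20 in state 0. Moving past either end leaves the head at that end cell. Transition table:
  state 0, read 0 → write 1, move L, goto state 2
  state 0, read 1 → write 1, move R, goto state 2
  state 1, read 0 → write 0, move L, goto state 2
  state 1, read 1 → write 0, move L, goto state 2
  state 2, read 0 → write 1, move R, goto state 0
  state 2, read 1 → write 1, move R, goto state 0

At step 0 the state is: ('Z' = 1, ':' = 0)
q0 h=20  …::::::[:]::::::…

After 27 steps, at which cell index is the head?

step 0: q0 h=20  …::::::[:]::::::…
step 1: q2 h=19  …::::::[:]Z:::::…
step 2: q0 h=20  …:::::Z[Z]::::::…
step 3: q2 h=21  …::::ZZ[:]::::::…
step 4: q0 h=22  …:::ZZZ[:]::::::…
step 5: q2 h=21  …::::ZZ[Z]Z:::::…
step 6: q0 h=22  …:::ZZZ[Z]::::::…
step 7: q2 h=23  …::ZZZZ[:]::::::…
step 8: q0 h=24  …:ZZZZZ[:]::::::…
step 9: q2 h=23  …::ZZZZ[Z]Z:::::…
step 10: q0 h=24  …:ZZZZZ[Z]::::::…
step 11: q2 h=25  …ZZZZZZ[:]::::::…
step 12: q0 h=26  …ZZZZZZ[:]::::::…
step 13: q2 h=25  …ZZZZZZ[Z]Z:::::…
step 14: q0 h=26  …ZZZZZZ[Z]::::::…
step 15: q2 h=27  …ZZZZZZ[:]::::::…
step 16: q0 h=28  …ZZZZZZ[:]::::::…
step 17: q2 h=27  …ZZZZZZ[Z]Z:::::…
step 18: q0 h=28  …ZZZZZZ[Z]::::::…
step 19: q2 h=29  …ZZZZZZ[:]::::::…
step 20: q0 h=30  …ZZZZZZ[:]::::::…
step 21: q2 h=29  …ZZZZZZ[Z]Z:::::…
step 22: q0 h=30  …ZZZZZZ[Z]::::::…
step 23: q2 h=31  …ZZZZZZ[:]::::::…
step 24: q0 h=32  …ZZZZZZ[:]::::::…
step 25: q2 h=31  …ZZZZZZ[Z]Z:::::…
step 26: q0 h=32  …ZZZZZZ[Z]::::::…
step 27: q2 h=33  …ZZZZZZ[:]::::::…

33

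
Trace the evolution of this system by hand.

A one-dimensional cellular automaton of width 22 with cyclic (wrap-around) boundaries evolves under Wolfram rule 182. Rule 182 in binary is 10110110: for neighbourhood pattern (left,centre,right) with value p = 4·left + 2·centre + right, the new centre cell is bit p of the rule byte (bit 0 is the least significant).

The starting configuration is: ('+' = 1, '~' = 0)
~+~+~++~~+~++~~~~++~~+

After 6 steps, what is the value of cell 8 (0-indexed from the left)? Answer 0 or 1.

1

[0] ~+~+~++~~+~++~~~~++~~+
[1] +++++~~++++~~+~~+~~+++
[2] ++++~++~++~++++++++~++
[3] +++~+~~+~~+~++++++~+~+
[4] ++~+++++++++~++++~+++~
[5] ~~+~+++++++~+~++~+~+~+
[6] ++++~+++++~+++~~++++++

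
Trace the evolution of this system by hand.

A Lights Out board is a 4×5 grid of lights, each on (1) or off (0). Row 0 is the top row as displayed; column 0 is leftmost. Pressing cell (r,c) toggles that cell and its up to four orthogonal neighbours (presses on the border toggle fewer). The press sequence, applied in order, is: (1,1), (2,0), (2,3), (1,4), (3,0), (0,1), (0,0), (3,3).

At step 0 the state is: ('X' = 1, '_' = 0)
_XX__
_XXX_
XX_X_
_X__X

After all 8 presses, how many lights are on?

10

step 0: _XX__
_XXX_
XX_X_
_X__X
step 1: __X__
X__X_
X__X_
_X__X
step 2: __X__
___X_
_X_X_
XX__X
step 3: __X__
_____
_XX_X
XX_XX
step 4: __X_X
___XX
_XX__
XX_XX
step 5: __X_X
___XX
XXX__
___XX
step 6: XX__X
_X_XX
XXX__
___XX
step 7: ____X
XX_XX
XXX__
___XX
step 8: ____X
XX_XX
XXXX_
__X__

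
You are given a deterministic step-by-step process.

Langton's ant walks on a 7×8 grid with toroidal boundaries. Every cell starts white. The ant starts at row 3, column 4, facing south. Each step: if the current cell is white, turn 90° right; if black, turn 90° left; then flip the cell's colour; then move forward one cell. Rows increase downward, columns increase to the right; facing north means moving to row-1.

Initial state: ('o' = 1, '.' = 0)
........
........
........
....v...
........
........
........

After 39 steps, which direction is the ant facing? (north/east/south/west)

0) ........
........
........
....v...
........
........
........
1) ........
........
........
...<o...
........
........
........
2) ........
........
...^....
...oo...
........
........
........
3) ........
........
...o>...
...oo...
........
........
........
4) ........
........
...oo...
...ov...
........
........
........
5) ........
........
...oo...
...o.>..
........
........
........
6) ........
........
...oo...
...o.o..
.....v..
........
........
7) ........
........
...oo...
...o.o..
....<o..
........
........
8) ........
........
...oo...
...o^o..
....oo..
........
........
9) ........
........
...oo...
...oo>..
....oo..
........
........
10) ........
........
...oo^..
...oo...
....oo..
........
........
11) ........
........
...ooo>.
...oo...
....oo..
........
........
12) ........
........
...oooo.
...oo.v.
....oo..
........
........
13) ........
........
...oooo.
...oo<o.
....oo..
........
........
14) ........
........
...oo^o.
...oooo.
....oo..
........
........
15) ........
........
...o<.o.
...oooo.
....oo..
........
........
16) ........
........
...o..o.
...ovoo.
....oo..
........
........
17) ........
........
...o..o.
...o.>o.
....oo..
........
........
18) ........
........
...o.^o.
...o..o.
....oo..
........
........
19) ........
........
...o.o>.
...o..o.
....oo..
........
........
20) ........
......^.
...o.o..
...o..o.
....oo..
........
........
21) ........
......o>
...o.o..
...o..o.
....oo..
........
........
22) ........
......oo
...o.o.v
...o..o.
....oo..
........
........
23) ........
......oo
...o.o<o
...o..o.
....oo..
........
........
24) ........
......^o
...o.ooo
...o..o.
....oo..
........
........
25) ........
.....<.o
...o.ooo
...o..o.
....oo..
........
........
26) .....^..
.....o.o
...o.ooo
...o..o.
....oo..
........
........
27) .....o>.
.....o.o
...o.ooo
...o..o.
....oo..
........
........
28) .....oo.
.....ovo
...o.ooo
...o..o.
....oo..
........
........
29) .....oo.
.....<oo
...o.ooo
...o..o.
....oo..
........
........
30) .....oo.
......oo
...o.voo
...o..o.
....oo..
........
........
31) .....oo.
......oo
...o..>o
...o..o.
....oo..
........
........
32) .....oo.
......^o
...o...o
...o..o.
....oo..
........
........
33) .....oo.
.....<.o
...o...o
...o..o.
....oo..
........
........
34) .....^o.
.....o.o
...o...o
...o..o.
....oo..
........
........
35) ....<.o.
.....o.o
...o...o
...o..o.
....oo..
........
........
36) ....o.o.
.....o.o
...o...o
...o..o.
....oo..
........
....^...
37) ....o.o.
.....o.o
...o...o
...o..o.
....oo..
........
....o>..
38) ....ovo.
.....o.o
...o...o
...o..o.
....oo..
........
....oo..
39) ....<oo.
.....o.o
...o...o
...o..o.
....oo..
........
....oo..

west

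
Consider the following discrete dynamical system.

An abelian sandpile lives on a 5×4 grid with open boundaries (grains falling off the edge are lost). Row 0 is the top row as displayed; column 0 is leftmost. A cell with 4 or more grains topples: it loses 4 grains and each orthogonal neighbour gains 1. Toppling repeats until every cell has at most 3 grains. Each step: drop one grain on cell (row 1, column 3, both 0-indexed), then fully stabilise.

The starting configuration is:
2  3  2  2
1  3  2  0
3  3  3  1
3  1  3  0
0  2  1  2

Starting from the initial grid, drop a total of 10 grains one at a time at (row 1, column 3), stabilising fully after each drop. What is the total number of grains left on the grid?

step 0: 2  3  2  2
1  3  2  0
3  3  3  1
3  1  3  0
0  2  1  2
step 1: 2  3  2  2
1  3  2  1
3  3  3  1
3  1  3  0
0  2  1  2
step 2: 2  3  2  2
1  3  2  2
3  3  3  1
3  1  3  0
0  2  1  2
step 3: 2  3  2  2
1  3  2  3
3  3  3  1
3  1  3  0
0  2  1  2
step 4: 2  3  2  3
1  3  3  0
3  3  3  2
3  1  3  0
0  2  1  2
step 5: 2  3  2  3
1  3  3  1
3  3  3  2
3  1  3  0
0  2  1  2
step 6: 2  3  2  3
1  3  3  2
3  3  3  2
3  1  3  0
0  2  1  2
step 7: 2  3  2  3
1  3  3  3
3  3  3  2
3  1  3  0
0  2  1  2
step 8: 3  1  1  1
3  2  3  3
1  3  3  0
1  0  1  2
1  3  2  2
step 9: 0  3  2  2
1  1  2  1
3  1  1  2
1  1  2  2
1  3  2  2
step 10: 0  3  2  2
1  1  2  2
3  1  1  2
1  1  2  2
1  3  2  2

34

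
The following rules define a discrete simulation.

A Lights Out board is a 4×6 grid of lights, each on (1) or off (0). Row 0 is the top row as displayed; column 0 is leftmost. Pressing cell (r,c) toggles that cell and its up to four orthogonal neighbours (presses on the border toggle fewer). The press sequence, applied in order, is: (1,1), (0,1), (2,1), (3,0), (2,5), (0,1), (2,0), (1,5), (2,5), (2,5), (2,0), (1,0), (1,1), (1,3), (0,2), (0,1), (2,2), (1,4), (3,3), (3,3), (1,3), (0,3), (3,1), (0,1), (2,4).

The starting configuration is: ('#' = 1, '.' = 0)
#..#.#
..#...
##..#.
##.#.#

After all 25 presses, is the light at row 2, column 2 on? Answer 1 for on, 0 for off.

0

step 0: #..#.#
..#...
##..#.
##.#.#
step 1: ##.#.#
##....
#...#.
##.#.#
step 2: ..##.#
#.....
#...#.
##.#.#
step 3: ..##.#
##....
.##.#.
#..#.#
step 4: ..##.#
##....
###.#.
.#.#.#
step 5: ..##.#
##...#
###..#
.#.#..
step 6: ##.#.#
#....#
###..#
.#.#..
step 7: ##.#.#
.....#
..#..#
##.#..
step 8: ##.#..
....#.
..#...
##.#..
step 9: ##.#..
....##
..#.##
##.#.#
step 10: ##.#..
....#.
..#...
##.#..
step 11: ##.#..
#...#.
###...
.#.#..
step 12: .#.#..
.#..#.
.##...
.#.#..
step 13: ...#..
#.#.#.
..#...
.#.#..
step 14: ......
#..#..
..##..
.#.#..
step 15: .###..
#.##..
..##..
.#.#..
step 16: #..#..
####..
..##..
.#.#..
step 17: #..#..
##.#..
.#....
.###..
step 18: #..##.
##..##
.#..#.
.###..
step 19: #..##.
##..##
.#.##.
.#..#.
step 20: #..##.
##..##
.#..#.
.###..
step 21: #...#.
####.#
.#.##.
.###..
step 22: #.##..
###..#
.#.##.
.###..
step 23: #.##..
###..#
...##.
#..#..
step 24: .#.#..
#.#..#
...##.
#..#..
step 25: .#.#..
#.#.##
.....#
#..##.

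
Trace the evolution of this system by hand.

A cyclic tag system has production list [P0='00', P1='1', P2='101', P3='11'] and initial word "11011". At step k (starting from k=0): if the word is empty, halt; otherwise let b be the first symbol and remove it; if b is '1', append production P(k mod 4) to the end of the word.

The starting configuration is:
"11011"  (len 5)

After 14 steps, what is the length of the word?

6

t=0: "11011"  (len 5)
t=1: "101100"  (len 6)
t=2: "011001"  (len 6)
t=3: "11001"  (len 5)
t=4: "100111"  (len 6)
t=5: "0011100"  (len 7)
t=6: "011100"  (len 6)
t=7: "11100"  (len 5)
t=8: "110011"  (len 6)
t=9: "1001100"  (len 7)
t=10: "0011001"  (len 7)
t=11: "011001"  (len 6)
t=12: "11001"  (len 5)
t=13: "100100"  (len 6)
t=14: "001001"  (len 6)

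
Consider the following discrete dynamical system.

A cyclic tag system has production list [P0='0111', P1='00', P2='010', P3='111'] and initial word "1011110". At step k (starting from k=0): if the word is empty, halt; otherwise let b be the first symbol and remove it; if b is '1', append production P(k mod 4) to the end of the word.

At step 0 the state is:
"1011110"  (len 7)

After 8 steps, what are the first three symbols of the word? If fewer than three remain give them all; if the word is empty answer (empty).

111

0) "1011110"  (len 7)
1) "0111100111"  (len 10)
2) "111100111"  (len 9)
3) "11100111010"  (len 11)
4) "1100111010111"  (len 13)
5) "1001110101110111"  (len 16)
6) "00111010111011100"  (len 17)
7) "0111010111011100"  (len 16)
8) "111010111011100"  (len 15)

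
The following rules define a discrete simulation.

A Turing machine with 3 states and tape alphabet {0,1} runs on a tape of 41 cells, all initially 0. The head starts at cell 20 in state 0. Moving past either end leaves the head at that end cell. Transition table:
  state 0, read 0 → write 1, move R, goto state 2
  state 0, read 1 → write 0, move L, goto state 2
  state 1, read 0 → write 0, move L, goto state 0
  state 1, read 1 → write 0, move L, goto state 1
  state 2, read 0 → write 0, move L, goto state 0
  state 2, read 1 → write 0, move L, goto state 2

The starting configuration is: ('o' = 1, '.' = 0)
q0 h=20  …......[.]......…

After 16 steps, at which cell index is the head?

12

t=0: q0 h=20  …......[.]......…
t=1: q2 h=21  ….....o[.]......…
t=2: q0 h=20  …......[o]......…
t=3: q2 h=19  …......[.]......…
t=4: q0 h=18  …......[.]......…
t=5: q2 h=19  ….....o[.]......…
t=6: q0 h=18  …......[o]......…
t=7: q2 h=17  …......[.]......…
t=8: q0 h=16  …......[.]......…
t=9: q2 h=17  ….....o[.]......…
t=10: q0 h=16  …......[o]......…
t=11: q2 h=15  …......[.]......…
t=12: q0 h=14  …......[.]......…
t=13: q2 h=15  ….....o[.]......…
t=14: q0 h=14  …......[o]......…
t=15: q2 h=13  …......[.]......…
t=16: q0 h=12  …......[.]......…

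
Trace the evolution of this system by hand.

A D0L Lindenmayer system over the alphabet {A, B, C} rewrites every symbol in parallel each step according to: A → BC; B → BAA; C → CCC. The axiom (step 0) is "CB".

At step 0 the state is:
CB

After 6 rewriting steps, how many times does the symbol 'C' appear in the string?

step 0: CB
step 1: CCCBAA
step 2: CCCCCCCCCBAABCBC
step 3: CCCCCCCCCCCCCCCCCCCCCCCCCCCBAABCBCBAACCCBAACCC
step 4: CCCCCCCCCCCCCCCCCCCCCCCCCCCCCCCCCCCCCCCCCCCCCCCCCCCCCCCCCC…CCCCCCCBAABCBCBAACCCBAACCCBAABCBCCCCCCCCCCBAABCBCCCCCCCCCC  (len 132)
step 5: CCCCCCCCCCCCCCCCCCCCCCCCCCCCCCCCCCCCCCCCCCCCCCCCCCCCCCCCCC…CCCCCCCCCCCCBAABCBCBAACCCBAACCCCCCCCCCCCCCCCCCCCCCCCCCCCCC  (len 386)
step 6: CCCCCCCCCCCCCCCCCCCCCCCCCCCCCCCCCCCCCCCCCCCCCCCCCCCCCCCCCC…CCCCCCCCCCCCCCCCCCCCCCCCCCCCCCCCCCCCCCCCCCCCCCCCCCCCCCCCCC  (len 1136)

1051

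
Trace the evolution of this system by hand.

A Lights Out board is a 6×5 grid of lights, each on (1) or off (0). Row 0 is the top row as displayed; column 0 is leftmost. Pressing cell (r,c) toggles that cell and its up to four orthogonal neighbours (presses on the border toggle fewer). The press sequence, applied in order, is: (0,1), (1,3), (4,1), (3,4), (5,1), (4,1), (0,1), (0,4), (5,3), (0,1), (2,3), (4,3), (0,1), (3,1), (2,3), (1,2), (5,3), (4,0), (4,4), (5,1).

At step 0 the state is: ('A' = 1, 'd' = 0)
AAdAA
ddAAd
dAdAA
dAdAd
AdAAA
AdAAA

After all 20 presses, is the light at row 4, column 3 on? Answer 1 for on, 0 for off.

1

k=0  AAdAA
ddAAd
dAdAA
dAdAd
AdAAA
AdAAA
k=1  ddAAA
dAAAd
dAdAA
dAdAd
AdAAA
AdAAA
k=2  ddAdA
dAddA
dAddA
dAdAd
AdAAA
AdAAA
k=3  ddAdA
dAddA
dAddA
dddAd
dAdAA
AAAAA
k=4  ddAdA
dAddA
dAddd
ddddA
dAdAd
AAAAA
k=5  ddAdA
dAddA
dAddd
ddddA
dddAd
dddAA
k=6  ddAdA
dAddA
dAddd
dAddA
AAAAd
dAdAA
k=7  AAddA
ddddA
dAddd
dAddA
AAAAd
dAdAA
k=8  AAdAd
ddddd
dAddd
dAddA
AAAAd
dAdAA
k=9  AAdAd
ddddd
dAddd
dAddA
AAAdd
dAAdd
k=10  ddAAd
dAddd
dAddd
dAddA
AAAdd
dAAdd
k=11  ddAAd
dAdAd
dAAAA
dAdAA
AAAdd
dAAdd
k=12  ddAAd
dAdAd
dAAAA
dAddA
AAdAA
dAAAd
k=13  AAdAd
dddAd
dAAAA
dAddA
AAdAA
dAAAd
k=14  AAdAd
dddAd
ddAAA
AdAdA
AddAA
dAAAd
k=15  AAdAd
ddddd
ddddd
AdAAA
AddAA
dAAAd
k=16  AAAAd
dAAAd
ddAdd
AdAAA
AddAA
dAAAd
k=17  AAAAd
dAAAd
ddAdd
AdAAA
AdddA
dAddA
k=18  AAAAd
dAAAd
ddAdd
ddAAA
dAddA
AAddA
k=19  AAAAd
dAAAd
ddAdd
ddAAd
dAdAd
AAddd
k=20  AAAAd
dAAAd
ddAdd
ddAAd
dddAd
ddAdd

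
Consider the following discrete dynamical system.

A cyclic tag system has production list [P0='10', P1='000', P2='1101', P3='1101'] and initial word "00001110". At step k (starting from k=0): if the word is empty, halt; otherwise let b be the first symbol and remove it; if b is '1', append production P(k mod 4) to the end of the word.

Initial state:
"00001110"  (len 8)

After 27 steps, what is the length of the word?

19

[0] "00001110"  (len 8)
[1] "0001110"  (len 7)
[2] "001110"  (len 6)
[3] "01110"  (len 5)
[4] "1110"  (len 4)
[5] "11010"  (len 5)
[6] "1010000"  (len 7)
[7] "0100001101"  (len 10)
[8] "100001101"  (len 9)
[9] "0000110110"  (len 10)
[10] "000110110"  (len 9)
[11] "00110110"  (len 8)
[12] "0110110"  (len 7)
[13] "110110"  (len 6)
[14] "10110000"  (len 8)
[15] "01100001101"  (len 11)
[16] "1100001101"  (len 10)
[17] "10000110110"  (len 11)
[18] "0000110110000"  (len 13)
[19] "000110110000"  (len 12)
[20] "00110110000"  (len 11)
[21] "0110110000"  (len 10)
[22] "110110000"  (len 9)
[23] "101100001101"  (len 12)
[24] "011000011011101"  (len 15)
[25] "11000011011101"  (len 14)
[26] "1000011011101000"  (len 16)
[27] "0000110111010001101"  (len 19)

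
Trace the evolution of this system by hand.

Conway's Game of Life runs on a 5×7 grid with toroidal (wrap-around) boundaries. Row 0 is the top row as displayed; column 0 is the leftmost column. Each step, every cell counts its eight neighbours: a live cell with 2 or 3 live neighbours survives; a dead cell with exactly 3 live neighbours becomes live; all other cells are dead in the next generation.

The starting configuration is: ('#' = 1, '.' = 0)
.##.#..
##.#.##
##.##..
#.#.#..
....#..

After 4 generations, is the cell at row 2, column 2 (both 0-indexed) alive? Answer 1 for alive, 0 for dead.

t=0: .##.#..
##.#.##
##.##..
#.#.#..
....#..
t=1: .##.#.#
.....##
.......
#.#.##.
..#.##.
t=2: ###.#.#
#....##
....#..
.#..###
#.#....
t=3: ..##...
...##..
....#..
##.####
..#.#..
t=4: ..#....
..#.#..
#.#...#
###...#
#.....#

1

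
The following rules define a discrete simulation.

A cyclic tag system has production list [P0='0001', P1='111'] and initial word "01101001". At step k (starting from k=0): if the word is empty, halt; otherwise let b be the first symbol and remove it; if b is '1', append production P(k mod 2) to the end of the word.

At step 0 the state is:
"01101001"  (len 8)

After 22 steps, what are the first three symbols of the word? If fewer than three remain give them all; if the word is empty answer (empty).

[0] "01101001"  (len 8)
[1] "1101001"  (len 7)
[2] "101001111"  (len 9)
[3] "010011110001"  (len 12)
[4] "10011110001"  (len 11)
[5] "00111100010001"  (len 14)
[6] "0111100010001"  (len 13)
[7] "111100010001"  (len 12)
[8] "11100010001111"  (len 14)
[9] "11000100011110001"  (len 17)
[10] "1000100011110001111"  (len 19)
[11] "0001000111100011110001"  (len 22)
[12] "001000111100011110001"  (len 21)
[13] "01000111100011110001"  (len 20)
[14] "1000111100011110001"  (len 19)
[15] "0001111000111100010001"  (len 22)
[16] "001111000111100010001"  (len 21)
[17] "01111000111100010001"  (len 20)
[18] "1111000111100010001"  (len 19)
[19] "1110001111000100010001"  (len 22)
[20] "110001111000100010001111"  (len 24)
[21] "100011110001000100011110001"  (len 27)
[22] "00011110001000100011110001111"  (len 29)

000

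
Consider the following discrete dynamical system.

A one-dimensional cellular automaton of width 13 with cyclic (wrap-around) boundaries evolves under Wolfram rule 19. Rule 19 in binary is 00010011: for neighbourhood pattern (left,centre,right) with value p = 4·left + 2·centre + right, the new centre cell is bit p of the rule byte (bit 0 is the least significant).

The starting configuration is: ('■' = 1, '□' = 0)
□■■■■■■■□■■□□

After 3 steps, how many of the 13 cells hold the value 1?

3

gen 0: □■■■■■■■□■■□□
gen 1: ■□□□□□□□□□□■■
gen 2: □■■■■■■■■■■□□
gen 3: ■□□□□□□□□□□■■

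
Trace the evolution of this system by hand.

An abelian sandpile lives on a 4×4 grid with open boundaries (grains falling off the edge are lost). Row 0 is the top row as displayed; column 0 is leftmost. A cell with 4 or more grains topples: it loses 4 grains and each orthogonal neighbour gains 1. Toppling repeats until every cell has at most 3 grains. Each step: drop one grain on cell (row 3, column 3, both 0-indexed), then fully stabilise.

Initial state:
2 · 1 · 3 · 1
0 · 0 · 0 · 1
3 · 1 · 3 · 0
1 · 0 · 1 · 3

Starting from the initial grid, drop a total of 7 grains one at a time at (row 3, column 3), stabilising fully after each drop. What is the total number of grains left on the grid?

[0] 2 · 1 · 3 · 1
0 · 0 · 0 · 1
3 · 1 · 3 · 0
1 · 0 · 1 · 3
[1] 2 · 1 · 3 · 1
0 · 0 · 0 · 1
3 · 1 · 3 · 1
1 · 0 · 2 · 0
[2] 2 · 1 · 3 · 1
0 · 0 · 0 · 1
3 · 1 · 3 · 1
1 · 0 · 2 · 1
[3] 2 · 1 · 3 · 1
0 · 0 · 0 · 1
3 · 1 · 3 · 1
1 · 0 · 2 · 2
[4] 2 · 1 · 3 · 1
0 · 0 · 0 · 1
3 · 1 · 3 · 1
1 · 0 · 2 · 3
[5] 2 · 1 · 3 · 1
0 · 0 · 0 · 1
3 · 1 · 3 · 2
1 · 0 · 3 · 0
[6] 2 · 1 · 3 · 1
0 · 0 · 0 · 1
3 · 1 · 3 · 2
1 · 0 · 3 · 1
[7] 2 · 1 · 3 · 1
0 · 0 · 0 · 1
3 · 1 · 3 · 2
1 · 0 · 3 · 2

23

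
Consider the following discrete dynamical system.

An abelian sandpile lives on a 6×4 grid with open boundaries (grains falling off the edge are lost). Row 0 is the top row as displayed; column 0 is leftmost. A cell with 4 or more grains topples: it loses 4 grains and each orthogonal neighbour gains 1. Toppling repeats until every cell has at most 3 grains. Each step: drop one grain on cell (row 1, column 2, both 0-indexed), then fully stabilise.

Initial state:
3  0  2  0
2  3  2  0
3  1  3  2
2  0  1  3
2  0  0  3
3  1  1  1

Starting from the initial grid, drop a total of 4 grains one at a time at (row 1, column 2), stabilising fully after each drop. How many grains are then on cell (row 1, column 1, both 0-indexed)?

1

step 0: 3  0  2  0
2  3  2  0
3  1  3  2
2  0  1  3
2  0  0  3
3  1  1  1
step 1: 3  0  2  0
2  3  3  0
3  1  3  2
2  0  1  3
2  0  0  3
3  1  1  1
step 2: 3  1  3  0
3  0  2  1
3  3  0  3
2  0  2  3
2  0  0  3
3  1  1  1
step 3: 3  1  3  0
3  0  3  1
3  3  0  3
2  0  2  3
2  0  0  3
3  1  1  1
step 4: 3  2  0  1
3  1  1  2
3  3  1  3
2  0  2  3
2  0  0  3
3  1  1  1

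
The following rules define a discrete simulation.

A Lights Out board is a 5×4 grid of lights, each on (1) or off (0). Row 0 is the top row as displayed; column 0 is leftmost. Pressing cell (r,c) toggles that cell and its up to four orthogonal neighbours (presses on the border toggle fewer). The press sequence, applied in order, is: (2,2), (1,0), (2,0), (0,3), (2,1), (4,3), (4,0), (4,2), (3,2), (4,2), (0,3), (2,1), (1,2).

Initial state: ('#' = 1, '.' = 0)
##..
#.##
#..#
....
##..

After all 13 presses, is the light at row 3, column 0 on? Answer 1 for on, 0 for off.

t=0: ##..
#.##
#..#
....
##..
t=1: ##..
#..#
###.
..#.
##..
t=2: .#..
.#.#
.##.
..#.
##..
t=3: .#..
##.#
#.#.
#.#.
##..
t=4: .###
##..
#.#.
#.#.
##..
t=5: .###
#...
.#..
###.
##..
t=6: .###
#...
.#..
####
####
t=7: .###
#...
.#..
.###
..##
t=8: .###
#...
.#..
.#.#
.#..
t=9: .###
#...
.##.
..#.
.##.
t=10: .###
#...
.##.
....
...#
t=11: .#..
#..#
.##.
....
...#
t=12: .#..
##.#
#...
.#..
...#
t=13: .##.
#.#.
#.#.
.#..
...#

0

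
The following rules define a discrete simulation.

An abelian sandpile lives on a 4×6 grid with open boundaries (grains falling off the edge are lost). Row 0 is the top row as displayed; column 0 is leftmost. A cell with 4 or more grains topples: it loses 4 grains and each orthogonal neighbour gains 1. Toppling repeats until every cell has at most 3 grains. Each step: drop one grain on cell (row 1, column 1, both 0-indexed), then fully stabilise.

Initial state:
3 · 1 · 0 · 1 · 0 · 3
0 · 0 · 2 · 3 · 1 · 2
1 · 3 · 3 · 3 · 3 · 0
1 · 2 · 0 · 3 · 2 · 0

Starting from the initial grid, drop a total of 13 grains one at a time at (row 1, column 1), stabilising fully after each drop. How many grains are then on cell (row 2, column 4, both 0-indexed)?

2

[0] 3 · 1 · 0 · 1 · 0 · 3
0 · 0 · 2 · 3 · 1 · 2
1 · 3 · 3 · 3 · 3 · 0
1 · 2 · 0 · 3 · 2 · 0
[1] 3 · 1 · 0 · 1 · 0 · 3
0 · 1 · 2 · 3 · 1 · 2
1 · 3 · 3 · 3 · 3 · 0
1 · 2 · 0 · 3 · 2 · 0
[2] 3 · 1 · 0 · 1 · 0 · 3
0 · 2 · 2 · 3 · 1 · 2
1 · 3 · 3 · 3 · 3 · 0
1 · 2 · 0 · 3 · 2 · 0
[3] 3 · 1 · 0 · 1 · 0 · 3
0 · 3 · 2 · 3 · 1 · 2
1 · 3 · 3 · 3 · 3 · 0
1 · 2 · 0 · 3 · 2 · 0
[4] 3 · 2 · 1 · 2 · 0 · 3
1 · 2 · 1 · 1 · 3 · 2
2 · 1 · 2 · 3 · 1 · 1
1 · 3 · 2 · 1 · 0 · 1
[5] 3 · 2 · 1 · 2 · 0 · 3
1 · 3 · 1 · 1 · 3 · 2
2 · 1 · 2 · 3 · 1 · 1
1 · 3 · 2 · 1 · 0 · 1
[6] 3 · 3 · 1 · 2 · 0 · 3
2 · 0 · 2 · 1 · 3 · 2
2 · 2 · 2 · 3 · 1 · 1
1 · 3 · 2 · 1 · 0 · 1
[7] 3 · 3 · 1 · 2 · 0 · 3
2 · 1 · 2 · 1 · 3 · 2
2 · 2 · 2 · 3 · 1 · 1
1 · 3 · 2 · 1 · 0 · 1
[8] 3 · 3 · 1 · 2 · 0 · 3
2 · 2 · 2 · 1 · 3 · 2
2 · 2 · 2 · 3 · 1 · 1
1 · 3 · 2 · 1 · 0 · 1
[9] 3 · 3 · 1 · 2 · 0 · 3
2 · 3 · 2 · 1 · 3 · 2
2 · 2 · 2 · 3 · 1 · 1
1 · 3 · 2 · 1 · 0 · 1
[10] 1 · 1 · 2 · 2 · 0 · 3
0 · 2 · 3 · 1 · 3 · 2
3 · 3 · 2 · 3 · 1 · 1
1 · 3 · 2 · 1 · 0 · 1
[11] 1 · 1 · 2 · 2 · 0 · 3
0 · 3 · 3 · 1 · 3 · 2
3 · 3 · 2 · 3 · 1 · 1
1 · 3 · 2 · 1 · 0 · 1
[12] 1 · 2 · 3 · 2 · 0 · 3
2 · 2 · 1 · 3 · 3 · 2
0 · 3 · 2 · 0 · 2 · 1
3 · 1 · 0 · 3 · 0 · 1
[13] 1 · 2 · 3 · 2 · 0 · 3
2 · 3 · 1 · 3 · 3 · 2
0 · 3 · 2 · 0 · 2 · 1
3 · 1 · 0 · 3 · 0 · 1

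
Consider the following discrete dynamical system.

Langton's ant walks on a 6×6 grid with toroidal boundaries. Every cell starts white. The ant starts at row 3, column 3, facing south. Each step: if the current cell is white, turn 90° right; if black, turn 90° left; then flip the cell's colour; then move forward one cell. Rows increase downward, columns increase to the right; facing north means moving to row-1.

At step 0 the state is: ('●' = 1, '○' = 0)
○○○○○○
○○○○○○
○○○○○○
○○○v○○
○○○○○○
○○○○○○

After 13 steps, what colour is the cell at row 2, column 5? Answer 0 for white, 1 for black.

t=0: ○○○○○○
○○○○○○
○○○○○○
○○○v○○
○○○○○○
○○○○○○
t=1: ○○○○○○
○○○○○○
○○○○○○
○○<●○○
○○○○○○
○○○○○○
t=2: ○○○○○○
○○○○○○
○○^○○○
○○●●○○
○○○○○○
○○○○○○
t=3: ○○○○○○
○○○○○○
○○●>○○
○○●●○○
○○○○○○
○○○○○○
t=4: ○○○○○○
○○○○○○
○○●●○○
○○●v○○
○○○○○○
○○○○○○
t=5: ○○○○○○
○○○○○○
○○●●○○
○○●○>○
○○○○○○
○○○○○○
t=6: ○○○○○○
○○○○○○
○○●●○○
○○●○●○
○○○○v○
○○○○○○
t=7: ○○○○○○
○○○○○○
○○●●○○
○○●○●○
○○○<●○
○○○○○○
t=8: ○○○○○○
○○○○○○
○○●●○○
○○●^●○
○○○●●○
○○○○○○
t=9: ○○○○○○
○○○○○○
○○●●○○
○○●●>○
○○○●●○
○○○○○○
t=10: ○○○○○○
○○○○○○
○○●●^○
○○●●○○
○○○●●○
○○○○○○
t=11: ○○○○○○
○○○○○○
○○●●●>
○○●●○○
○○○●●○
○○○○○○
t=12: ○○○○○○
○○○○○○
○○●●●●
○○●●○v
○○○●●○
○○○○○○
t=13: ○○○○○○
○○○○○○
○○●●●●
○○●●<●
○○○●●○
○○○○○○

1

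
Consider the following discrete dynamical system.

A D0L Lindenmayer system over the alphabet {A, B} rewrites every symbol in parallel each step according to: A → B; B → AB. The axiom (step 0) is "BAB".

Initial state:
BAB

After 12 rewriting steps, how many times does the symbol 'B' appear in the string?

610

t=0: BAB
t=1: ABBAB
t=2: BABABBAB
t=3: ABBABBABABBAB
t=4: BABABBABABBABBABABBAB
t=5: ABBABBABABBABBABABBABABBABBABABBAB
t=6: BABABBABABBABBABABBABABBABBABABBABBABABBABABBABBABABBAB
t=7: ABBABBABABBABBABABBABABBABBABABBABBABABBABABBABBABABBABABBABBABABBABBABABBABABBABBABABBAB
t=8: BABABBABABBABBABABBABABBABBABABBABBABABBABABBABBABABBABABB…BABBABABBABABBABBABABBABABBABBABABBABBABABBABABBABBABABBAB  (len 144)
t=9: ABBABBABABBABBABABBABABBABBABABBABBABABBABABBABBABABBABABB…BABBABABBABABBABBABABBABABBABBABABBABBABABBABABBABBABABBAB  (len 233)
t=10: BABABBABABBABBABABBABABBABBABABBABBABABBABABBABBABABBABABB…BABBABABBABABBABBABABBABABBABBABABBABBABABBABABBABBABABBAB  (len 377)
t=11: ABBABBABABBABBABABBABABBABBABABBABBABABBABABBABBABABBABABB…BABBABABBABABBABBABABBABABBABBABABBABBABABBABABBABBABABBAB  (len 610)
t=12: BABABBABABBABBABABBABABBABBABABBABBABABBABABBABBABABBABABB…BABBABABBABABBABBABABBABABBABBABABBABBABABBABABBABBABABBAB  (len 987)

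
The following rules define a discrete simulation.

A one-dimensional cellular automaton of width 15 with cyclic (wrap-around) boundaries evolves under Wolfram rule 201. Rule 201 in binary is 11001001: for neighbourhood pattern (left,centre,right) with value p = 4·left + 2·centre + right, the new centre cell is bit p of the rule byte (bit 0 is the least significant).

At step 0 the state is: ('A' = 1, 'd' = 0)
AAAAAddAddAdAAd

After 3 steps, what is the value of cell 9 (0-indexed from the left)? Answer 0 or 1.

0) AAAAAddAddAdAAd
1) AAAAAdddddddAAd
2) AAAAAdAAAAAdAAd
3) AAAAAdAAAAAdAAd

1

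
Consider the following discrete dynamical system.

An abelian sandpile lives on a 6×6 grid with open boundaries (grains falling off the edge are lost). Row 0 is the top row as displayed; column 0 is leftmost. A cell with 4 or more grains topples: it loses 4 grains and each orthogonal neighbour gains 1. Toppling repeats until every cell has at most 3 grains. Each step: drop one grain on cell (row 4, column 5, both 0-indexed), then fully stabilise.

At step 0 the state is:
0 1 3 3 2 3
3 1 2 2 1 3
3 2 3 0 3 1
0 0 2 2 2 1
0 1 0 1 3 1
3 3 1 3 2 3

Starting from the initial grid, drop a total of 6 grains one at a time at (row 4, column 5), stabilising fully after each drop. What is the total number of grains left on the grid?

64

[0] 0 1 3 3 2 3
3 1 2 2 1 3
3 2 3 0 3 1
0 0 2 2 2 1
0 1 0 1 3 1
3 3 1 3 2 3
[1] 0 1 3 3 2 3
3 1 2 2 1 3
3 2 3 0 3 1
0 0 2 2 2 1
0 1 0 1 3 2
3 3 1 3 2 3
[2] 0 1 3 3 2 3
3 1 2 2 1 3
3 2 3 0 3 1
0 0 2 2 2 1
0 1 0 1 3 3
3 3 1 3 2 3
[3] 0 1 3 3 2 3
3 1 2 2 1 3
3 2 3 0 3 1
0 0 2 2 3 2
0 1 0 3 1 2
3 3 2 0 1 1
[4] 0 1 3 3 2 3
3 1 2 2 1 3
3 2 3 0 3 1
0 0 2 2 3 2
0 1 0 3 1 3
3 3 2 0 1 1
[5] 0 1 3 3 2 3
3 1 2 2 1 3
3 2 3 0 3 1
0 0 2 2 3 3
0 1 0 3 2 0
3 3 2 0 1 2
[6] 0 1 3 3 2 3
3 1 2 2 1 3
3 2 3 0 3 1
0 0 2 2 3 3
0 1 0 3 2 1
3 3 2 0 1 2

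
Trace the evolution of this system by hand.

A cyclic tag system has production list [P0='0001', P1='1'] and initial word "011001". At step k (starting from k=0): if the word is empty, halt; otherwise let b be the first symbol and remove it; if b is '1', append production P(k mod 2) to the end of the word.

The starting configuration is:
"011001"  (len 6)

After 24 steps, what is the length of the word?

8

0) "011001"  (len 6)
1) "11001"  (len 5)
2) "10011"  (len 5)
3) "00110001"  (len 8)
4) "0110001"  (len 7)
5) "110001"  (len 6)
6) "100011"  (len 6)
7) "000110001"  (len 9)
8) "00110001"  (len 8)
9) "0110001"  (len 7)
10) "110001"  (len 6)
11) "100010001"  (len 9)
12) "000100011"  (len 9)
13) "00100011"  (len 8)
14) "0100011"  (len 7)
15) "100011"  (len 6)
16) "000111"  (len 6)
17) "00111"  (len 5)
18) "0111"  (len 4)
19) "111"  (len 3)
20) "111"  (len 3)
21) "110001"  (len 6)
22) "100011"  (len 6)
23) "000110001"  (len 9)
24) "00110001"  (len 8)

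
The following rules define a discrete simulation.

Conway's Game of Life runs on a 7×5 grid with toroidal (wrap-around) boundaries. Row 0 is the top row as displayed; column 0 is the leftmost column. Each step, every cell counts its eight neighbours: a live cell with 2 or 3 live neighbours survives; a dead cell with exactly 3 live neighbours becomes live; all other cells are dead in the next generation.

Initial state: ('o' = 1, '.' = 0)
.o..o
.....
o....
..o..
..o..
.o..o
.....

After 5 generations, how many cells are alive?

step 0: .o..o
.....
o....
..o..
..o..
.o..o
.....
step 1: .....
o....
.....
.o...
.ooo.
.....
.....
step 2: .....
.....
.....
.o...
.oo..
..o..
.....
step 3: .....
.....
.....
.oo..
.oo..
.oo..
.....
step 4: .....
.....
.....
.oo..
o..o.
.oo..
.....
step 5: .....
.....
.....
.oo..
o..o.
.oo..
.....

6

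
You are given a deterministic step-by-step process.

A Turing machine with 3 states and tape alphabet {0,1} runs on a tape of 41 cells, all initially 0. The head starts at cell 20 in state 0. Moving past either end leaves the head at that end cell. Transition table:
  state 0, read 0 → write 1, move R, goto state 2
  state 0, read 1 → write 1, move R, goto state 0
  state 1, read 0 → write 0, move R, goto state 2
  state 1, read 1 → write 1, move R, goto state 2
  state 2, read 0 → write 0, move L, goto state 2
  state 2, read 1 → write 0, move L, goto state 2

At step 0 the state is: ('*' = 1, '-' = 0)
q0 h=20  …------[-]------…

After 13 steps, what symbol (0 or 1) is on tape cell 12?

t=0: q0 h=20  …------[-]------…
t=1: q2 h=21  …-----*[-]------…
t=2: q2 h=20  …------[*]------…
t=3: q2 h=19  …------[-]------…
t=4: q2 h=18  …------[-]------…
t=5: q2 h=17  …------[-]------…
t=6: q2 h=16  …------[-]------…
t=7: q2 h=15  …------[-]------…
t=8: q2 h=14  …------[-]------…
t=9: q2 h=13  …------[-]------…
t=10: q2 h=12  …------[-]------…
t=11: q2 h=11  …------[-]------…
t=12: q2 h=10  …------[-]------…
t=13: q2 h= 9  …------[-]------…

0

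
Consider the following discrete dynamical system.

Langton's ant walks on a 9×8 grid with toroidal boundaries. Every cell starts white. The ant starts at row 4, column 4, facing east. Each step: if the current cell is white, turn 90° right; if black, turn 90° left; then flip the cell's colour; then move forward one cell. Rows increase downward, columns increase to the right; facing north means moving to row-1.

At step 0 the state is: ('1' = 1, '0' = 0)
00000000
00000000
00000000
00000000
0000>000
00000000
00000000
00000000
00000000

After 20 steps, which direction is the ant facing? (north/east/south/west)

[0] 00000000
00000000
00000000
00000000
0000>000
00000000
00000000
00000000
00000000
[1] 00000000
00000000
00000000
00000000
00001000
0000v000
00000000
00000000
00000000
[2] 00000000
00000000
00000000
00000000
00001000
000<1000
00000000
00000000
00000000
[3] 00000000
00000000
00000000
00000000
000^1000
00011000
00000000
00000000
00000000
[4] 00000000
00000000
00000000
00000000
0001>000
00011000
00000000
00000000
00000000
[5] 00000000
00000000
00000000
0000^000
00010000
00011000
00000000
00000000
00000000
[6] 00000000
00000000
00000000
00001>00
00010000
00011000
00000000
00000000
00000000
[7] 00000000
00000000
00000000
00001100
00010v00
00011000
00000000
00000000
00000000
[8] 00000000
00000000
00000000
00001100
0001<100
00011000
00000000
00000000
00000000
[9] 00000000
00000000
00000000
0000^100
00011100
00011000
00000000
00000000
00000000
[10] 00000000
00000000
00000000
000<0100
00011100
00011000
00000000
00000000
00000000
[11] 00000000
00000000
000^0000
00010100
00011100
00011000
00000000
00000000
00000000
[12] 00000000
00000000
0001>000
00010100
00011100
00011000
00000000
00000000
00000000
[13] 00000000
00000000
00011000
0001v100
00011100
00011000
00000000
00000000
00000000
[14] 00000000
00000000
00011000
000<1100
00011100
00011000
00000000
00000000
00000000
[15] 00000000
00000000
00011000
00001100
000v1100
00011000
00000000
00000000
00000000
[16] 00000000
00000000
00011000
00001100
0000>100
00011000
00000000
00000000
00000000
[17] 00000000
00000000
00011000
0000^100
00000100
00011000
00000000
00000000
00000000
[18] 00000000
00000000
00011000
000<0100
00000100
00011000
00000000
00000000
00000000
[19] 00000000
00000000
000^1000
00010100
00000100
00011000
00000000
00000000
00000000
[20] 00000000
00000000
00<01000
00010100
00000100
00011000
00000000
00000000
00000000

west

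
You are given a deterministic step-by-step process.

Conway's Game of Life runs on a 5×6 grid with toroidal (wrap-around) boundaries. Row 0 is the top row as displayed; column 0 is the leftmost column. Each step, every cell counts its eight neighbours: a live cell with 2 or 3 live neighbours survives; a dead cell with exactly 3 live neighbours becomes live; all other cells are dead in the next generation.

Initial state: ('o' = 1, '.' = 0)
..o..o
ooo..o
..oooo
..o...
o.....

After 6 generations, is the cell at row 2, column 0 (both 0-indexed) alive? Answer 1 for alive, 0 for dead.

0

k=0  ..o..o
ooo..o
..oooo
..o...
o.....
k=1  ..o..o
......
....oo
.oo.oo
.o....
k=2  ......
....oo
o..ooo
.ooooo
.o.ooo
k=3  o..o..
o..o..
.o....
.o....
.o...o
k=4  ooo.oo
ooo...
ooo...
.oo...
.oo...
k=5  .....o
......
...o..
...o..
.....o
k=6  ......
......
......
....o.
....o.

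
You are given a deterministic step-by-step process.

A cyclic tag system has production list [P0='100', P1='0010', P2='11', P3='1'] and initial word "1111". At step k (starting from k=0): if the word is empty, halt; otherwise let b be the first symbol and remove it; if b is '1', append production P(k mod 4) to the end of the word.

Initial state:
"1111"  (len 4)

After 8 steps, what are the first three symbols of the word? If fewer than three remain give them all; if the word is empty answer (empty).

t=0: "1111"  (len 4)
t=1: "111100"  (len 6)
t=2: "111000010"  (len 9)
t=3: "1100001011"  (len 10)
t=4: "1000010111"  (len 10)
t=5: "000010111100"  (len 12)
t=6: "00010111100"  (len 11)
t=7: "0010111100"  (len 10)
t=8: "010111100"  (len 9)

010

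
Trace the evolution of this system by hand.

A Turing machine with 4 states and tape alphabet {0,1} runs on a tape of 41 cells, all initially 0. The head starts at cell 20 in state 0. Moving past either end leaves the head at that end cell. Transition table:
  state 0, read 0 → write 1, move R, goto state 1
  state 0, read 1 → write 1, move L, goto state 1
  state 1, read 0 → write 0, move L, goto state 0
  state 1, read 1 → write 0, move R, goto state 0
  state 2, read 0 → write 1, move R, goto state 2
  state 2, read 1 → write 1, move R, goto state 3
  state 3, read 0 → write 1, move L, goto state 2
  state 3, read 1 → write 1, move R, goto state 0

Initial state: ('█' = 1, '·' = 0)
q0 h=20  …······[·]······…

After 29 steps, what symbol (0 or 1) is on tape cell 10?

1

k=0  q0 h=20  …······[·]······…
k=1  q1 h=21  …·····█[·]······…
k=2  q0 h=20  …······[█]······…
k=3  q1 h=19  …······[·]█·····…
k=4  q0 h=18  …······[·]·█····…
k=5  q1 h=19  …·····█[·]█·····…
k=6  q0 h=18  …······[█]·█····…
k=7  q1 h=17  …······[·]█·█···…
k=8  q0 h=16  …······[·]·█·█··…
k=9  q1 h=17  …·····█[·]█·█···…
k=10  q0 h=16  …······[█]·█·█··…
k=11  q1 h=15  …······[·]█·█·█·…
k=12  q0 h=14  …······[·]·█·█·█…
k=13  q1 h=15  …·····█[·]█·█·█·…
k=14  q0 h=14  …······[█]·█·█·█…
k=15  q1 h=13  …······[·]█·█·█·…
k=16  q0 h=12  …······[·]·█·█·█…
k=17  q1 h=13  …·····█[·]█·█·█·…
k=18  q0 h=12  …······[█]·█·█·█…
k=19  q1 h=11  …······[·]█·█·█·…
k=20  q0 h=10  …······[·]·█·█·█…
k=21  q1 h=11  …·····█[·]█·█·█·…
k=22  q0 h=10  …······[█]·█·█·█…
k=23  q1 h= 9  …······[·]█·█·█·…
k=24  q0 h= 8  …······[·]·█·█·█…
k=25  q1 h= 9  …·····█[·]█·█·█·…
k=26  q0 h= 8  …······[█]·█·█·█…
k=27  q1 h= 7  …······[·]█·█·█·…
k=28  q0 h= 6  |······[·]·█·█·█…
k=29  q1 h= 7  …·····█[·]█·█·█·…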